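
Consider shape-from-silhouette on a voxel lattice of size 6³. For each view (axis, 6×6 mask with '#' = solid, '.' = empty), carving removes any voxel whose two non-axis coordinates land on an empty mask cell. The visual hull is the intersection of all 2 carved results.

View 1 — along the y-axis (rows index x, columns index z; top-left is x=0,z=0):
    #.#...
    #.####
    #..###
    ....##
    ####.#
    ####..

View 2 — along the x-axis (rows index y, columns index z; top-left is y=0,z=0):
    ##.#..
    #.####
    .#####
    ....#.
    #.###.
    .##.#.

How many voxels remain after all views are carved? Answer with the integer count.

initial block: 6^3 = 216
  1. axis=1 (XZ plane), |mask|=22  ⇒  voxels=132
  2. axis=0 (YZ plane), |mask|=21  ⇒  voxels=76

76 voxels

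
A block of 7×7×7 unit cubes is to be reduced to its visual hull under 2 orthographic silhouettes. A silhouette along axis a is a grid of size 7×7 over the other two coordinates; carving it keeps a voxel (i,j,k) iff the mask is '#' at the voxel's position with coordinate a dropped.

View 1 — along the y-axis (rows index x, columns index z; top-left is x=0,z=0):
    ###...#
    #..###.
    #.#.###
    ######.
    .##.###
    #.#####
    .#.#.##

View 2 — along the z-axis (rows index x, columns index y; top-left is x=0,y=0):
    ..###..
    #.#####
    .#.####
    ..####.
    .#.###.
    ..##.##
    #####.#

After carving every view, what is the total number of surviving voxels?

initial block: 7^3 = 343
V1 y: intersect with XZ mask (34 set) -- 238 left
V2 z: intersect with XY mask (32 set) -- 153 left

voxel count = 153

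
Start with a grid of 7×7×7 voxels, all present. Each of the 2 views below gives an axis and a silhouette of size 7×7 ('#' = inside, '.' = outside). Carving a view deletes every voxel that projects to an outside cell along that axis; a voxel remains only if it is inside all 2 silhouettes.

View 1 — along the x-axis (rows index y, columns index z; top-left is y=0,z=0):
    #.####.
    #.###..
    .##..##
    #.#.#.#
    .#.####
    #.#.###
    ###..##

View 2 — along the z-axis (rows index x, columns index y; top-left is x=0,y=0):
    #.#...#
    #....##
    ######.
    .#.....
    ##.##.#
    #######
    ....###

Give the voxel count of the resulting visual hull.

full grid |V| = 343
step 1: project along x, AND mask (32/49) → |grid| = 224
step 2: project along z, AND mask (28/49) → |grid| = 130

voxel count = 130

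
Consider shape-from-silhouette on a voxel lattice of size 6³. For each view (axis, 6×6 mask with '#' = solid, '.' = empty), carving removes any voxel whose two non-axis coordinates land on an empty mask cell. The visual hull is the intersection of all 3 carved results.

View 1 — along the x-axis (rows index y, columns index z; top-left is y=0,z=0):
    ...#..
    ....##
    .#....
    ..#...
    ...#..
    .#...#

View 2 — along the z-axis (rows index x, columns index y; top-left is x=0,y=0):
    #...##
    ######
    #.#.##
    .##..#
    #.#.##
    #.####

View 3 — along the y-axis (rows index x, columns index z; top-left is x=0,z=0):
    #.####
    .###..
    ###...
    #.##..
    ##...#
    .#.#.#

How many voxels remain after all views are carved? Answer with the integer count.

full grid |V| = 216
step 1: project along x, AND mask (8/36) → |grid| = 48
step 2: project along z, AND mask (25/36) → |grid| = 33
step 3: project along y, AND mask (20/36) → |grid| = 18

|visual hull| = 18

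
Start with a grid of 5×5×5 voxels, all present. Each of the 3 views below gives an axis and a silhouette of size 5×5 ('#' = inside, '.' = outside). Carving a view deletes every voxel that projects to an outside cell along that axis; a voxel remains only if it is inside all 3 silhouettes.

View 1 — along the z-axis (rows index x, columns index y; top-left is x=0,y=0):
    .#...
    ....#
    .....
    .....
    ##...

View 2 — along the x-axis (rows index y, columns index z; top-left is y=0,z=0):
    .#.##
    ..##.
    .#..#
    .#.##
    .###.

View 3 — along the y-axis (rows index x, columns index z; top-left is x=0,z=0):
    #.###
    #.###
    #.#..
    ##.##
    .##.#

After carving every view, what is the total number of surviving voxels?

before carving: 125 voxels (5×5×5)
carve view 1 (along z, XY-mask fill 4/25): 20 voxels remain
carve view 2 (along x, YZ-mask fill 13/25): 10 voxels remain
carve view 3 (along y, XZ-mask fill 17/25): 7 voxels remain

|visual hull| = 7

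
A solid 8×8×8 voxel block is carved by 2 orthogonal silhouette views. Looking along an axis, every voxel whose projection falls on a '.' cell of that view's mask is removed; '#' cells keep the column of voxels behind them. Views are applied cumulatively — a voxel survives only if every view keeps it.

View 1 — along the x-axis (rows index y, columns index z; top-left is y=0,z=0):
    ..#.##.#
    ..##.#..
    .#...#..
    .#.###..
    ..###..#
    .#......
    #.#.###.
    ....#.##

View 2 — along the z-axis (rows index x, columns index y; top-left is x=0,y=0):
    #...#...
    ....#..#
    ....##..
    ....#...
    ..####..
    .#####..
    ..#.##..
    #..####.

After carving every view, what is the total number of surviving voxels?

full grid |V| = 512
carve view 1 (along x, YZ-mask fill 26/64): 208 voxels remain
carve view 2 (along z, XY-mask fill 24/64): 74 voxels remain

74 voxels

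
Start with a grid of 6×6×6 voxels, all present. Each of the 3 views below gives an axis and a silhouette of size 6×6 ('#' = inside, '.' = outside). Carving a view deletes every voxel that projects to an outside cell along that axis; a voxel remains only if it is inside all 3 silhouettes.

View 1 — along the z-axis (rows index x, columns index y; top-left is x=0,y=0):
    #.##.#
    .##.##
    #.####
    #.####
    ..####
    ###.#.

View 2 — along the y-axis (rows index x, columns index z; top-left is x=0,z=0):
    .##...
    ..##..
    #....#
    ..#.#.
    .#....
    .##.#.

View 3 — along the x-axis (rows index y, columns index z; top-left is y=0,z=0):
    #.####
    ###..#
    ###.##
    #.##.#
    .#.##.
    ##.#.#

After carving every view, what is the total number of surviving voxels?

35 voxels

full grid |V| = 216
step 1: project along z, AND mask (26/36) → |grid| = 156
step 2: project along y, AND mask (12/36) → |grid| = 52
step 3: project along x, AND mask (25/36) → |grid| = 35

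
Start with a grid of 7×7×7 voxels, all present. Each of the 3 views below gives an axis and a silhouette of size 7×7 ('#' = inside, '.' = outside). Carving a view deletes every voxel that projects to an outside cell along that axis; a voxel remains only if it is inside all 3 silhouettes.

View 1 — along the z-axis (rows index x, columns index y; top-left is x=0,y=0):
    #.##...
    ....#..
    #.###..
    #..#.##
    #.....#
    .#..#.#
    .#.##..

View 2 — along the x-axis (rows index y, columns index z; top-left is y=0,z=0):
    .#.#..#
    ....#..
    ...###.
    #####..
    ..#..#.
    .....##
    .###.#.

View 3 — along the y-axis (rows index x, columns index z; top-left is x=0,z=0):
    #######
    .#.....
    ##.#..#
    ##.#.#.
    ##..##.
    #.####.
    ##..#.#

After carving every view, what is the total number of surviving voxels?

|visual hull| = 40

start: 7×7×7 = 343 voxels
carve view 1 (along z, XY-mask fill 20/49): 140 voxels remain
carve view 2 (along x, YZ-mask fill 20/49): 62 voxels remain
carve view 3 (along y, XZ-mask fill 29/49): 40 voxels remain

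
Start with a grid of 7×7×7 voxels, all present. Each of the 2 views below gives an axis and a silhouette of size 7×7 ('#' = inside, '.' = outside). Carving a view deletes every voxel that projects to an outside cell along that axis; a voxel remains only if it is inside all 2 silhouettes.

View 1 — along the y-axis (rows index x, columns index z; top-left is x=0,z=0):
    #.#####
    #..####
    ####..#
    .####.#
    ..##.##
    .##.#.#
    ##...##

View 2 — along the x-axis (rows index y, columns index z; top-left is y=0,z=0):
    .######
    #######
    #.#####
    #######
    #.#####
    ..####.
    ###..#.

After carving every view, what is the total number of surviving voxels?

voxel count = 188

start: 7×7×7 = 343 voxels
after view 1 [y-axis, 33 of 49 cells solid] → remaining = 231
after view 2 [x-axis, 40 of 49 cells solid] → remaining = 188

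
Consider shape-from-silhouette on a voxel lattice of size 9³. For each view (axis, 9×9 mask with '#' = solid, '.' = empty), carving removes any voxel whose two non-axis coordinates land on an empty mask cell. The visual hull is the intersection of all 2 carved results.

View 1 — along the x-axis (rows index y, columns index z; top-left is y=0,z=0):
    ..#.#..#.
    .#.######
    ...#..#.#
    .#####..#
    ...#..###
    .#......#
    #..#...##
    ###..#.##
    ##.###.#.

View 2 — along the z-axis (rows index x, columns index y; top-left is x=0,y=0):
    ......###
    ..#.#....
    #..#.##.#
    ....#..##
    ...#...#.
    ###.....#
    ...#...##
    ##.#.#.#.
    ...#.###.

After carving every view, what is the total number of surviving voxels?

initial block: 9^3 = 729
after view 1 [x-axis, 41 of 81 cells solid] → remaining = 369
after view 2 [z-axis, 31 of 81 cells solid] → remaining = 151

voxel count = 151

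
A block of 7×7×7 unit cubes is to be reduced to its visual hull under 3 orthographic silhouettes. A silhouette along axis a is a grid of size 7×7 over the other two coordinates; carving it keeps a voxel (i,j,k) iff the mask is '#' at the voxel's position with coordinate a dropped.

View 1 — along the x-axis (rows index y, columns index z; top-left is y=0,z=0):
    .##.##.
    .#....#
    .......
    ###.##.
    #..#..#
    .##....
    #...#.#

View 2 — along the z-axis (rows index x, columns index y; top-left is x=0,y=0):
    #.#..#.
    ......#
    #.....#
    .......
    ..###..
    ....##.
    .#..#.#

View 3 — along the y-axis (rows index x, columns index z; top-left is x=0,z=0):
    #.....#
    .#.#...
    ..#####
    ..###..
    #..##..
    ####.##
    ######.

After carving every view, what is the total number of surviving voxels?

remaining voxels: 19

start: 7×7×7 = 343 voxels
carve view 1 (along x, YZ-mask fill 19/49): 133 voxels remain
carve view 2 (along z, XY-mask fill 14/49): 37 voxels remain
carve view 3 (along y, XZ-mask fill 27/49): 19 voxels remain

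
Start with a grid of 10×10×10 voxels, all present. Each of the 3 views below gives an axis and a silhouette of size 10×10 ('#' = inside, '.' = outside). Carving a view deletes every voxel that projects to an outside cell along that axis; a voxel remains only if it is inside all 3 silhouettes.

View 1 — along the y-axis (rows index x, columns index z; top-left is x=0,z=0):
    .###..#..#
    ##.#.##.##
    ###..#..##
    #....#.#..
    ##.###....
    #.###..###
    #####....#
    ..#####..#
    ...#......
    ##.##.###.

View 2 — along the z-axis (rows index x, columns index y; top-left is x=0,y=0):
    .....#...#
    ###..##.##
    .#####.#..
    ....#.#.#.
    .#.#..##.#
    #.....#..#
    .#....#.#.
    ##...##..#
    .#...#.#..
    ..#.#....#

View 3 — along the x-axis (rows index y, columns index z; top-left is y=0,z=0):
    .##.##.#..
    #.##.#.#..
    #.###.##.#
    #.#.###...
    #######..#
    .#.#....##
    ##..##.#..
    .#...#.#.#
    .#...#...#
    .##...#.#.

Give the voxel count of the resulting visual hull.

initial block: 10^3 = 1000
after view 1 [y-axis, 53 of 100 cells solid] → remaining = 530
after view 2 [z-axis, 40 of 100 cells solid] → remaining = 222
after view 3 [x-axis, 50 of 100 cells solid] → remaining = 110

110 voxels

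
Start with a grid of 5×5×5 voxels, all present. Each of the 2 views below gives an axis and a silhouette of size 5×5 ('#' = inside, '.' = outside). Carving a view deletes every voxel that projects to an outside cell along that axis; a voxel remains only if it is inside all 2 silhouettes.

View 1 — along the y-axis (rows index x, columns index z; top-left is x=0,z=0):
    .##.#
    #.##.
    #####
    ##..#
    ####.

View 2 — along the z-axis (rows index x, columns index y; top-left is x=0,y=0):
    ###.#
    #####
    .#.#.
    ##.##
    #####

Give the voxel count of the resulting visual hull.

initial block: 5^3 = 125
after view 1 [y-axis, 18 of 25 cells solid] → remaining = 90
after view 2 [z-axis, 20 of 25 cells solid] → remaining = 69

|visual hull| = 69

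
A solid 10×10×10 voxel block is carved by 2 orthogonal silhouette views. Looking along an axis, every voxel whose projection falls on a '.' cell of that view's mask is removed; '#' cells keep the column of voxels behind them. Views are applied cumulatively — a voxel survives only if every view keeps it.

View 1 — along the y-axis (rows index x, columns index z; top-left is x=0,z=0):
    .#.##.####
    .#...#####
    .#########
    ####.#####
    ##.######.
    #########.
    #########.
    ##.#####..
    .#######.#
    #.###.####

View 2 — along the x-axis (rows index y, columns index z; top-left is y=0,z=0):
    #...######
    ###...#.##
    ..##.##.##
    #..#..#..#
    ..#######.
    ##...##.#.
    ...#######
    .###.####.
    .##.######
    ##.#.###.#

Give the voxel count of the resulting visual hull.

before carving: 1000 voxels (10×10×10)
  1. axis=1 (XZ plane), |mask|=80  ⇒  voxels=800
  2. axis=0 (YZ plane), |mask|=64  ⇒  voxels=521

|visual hull| = 521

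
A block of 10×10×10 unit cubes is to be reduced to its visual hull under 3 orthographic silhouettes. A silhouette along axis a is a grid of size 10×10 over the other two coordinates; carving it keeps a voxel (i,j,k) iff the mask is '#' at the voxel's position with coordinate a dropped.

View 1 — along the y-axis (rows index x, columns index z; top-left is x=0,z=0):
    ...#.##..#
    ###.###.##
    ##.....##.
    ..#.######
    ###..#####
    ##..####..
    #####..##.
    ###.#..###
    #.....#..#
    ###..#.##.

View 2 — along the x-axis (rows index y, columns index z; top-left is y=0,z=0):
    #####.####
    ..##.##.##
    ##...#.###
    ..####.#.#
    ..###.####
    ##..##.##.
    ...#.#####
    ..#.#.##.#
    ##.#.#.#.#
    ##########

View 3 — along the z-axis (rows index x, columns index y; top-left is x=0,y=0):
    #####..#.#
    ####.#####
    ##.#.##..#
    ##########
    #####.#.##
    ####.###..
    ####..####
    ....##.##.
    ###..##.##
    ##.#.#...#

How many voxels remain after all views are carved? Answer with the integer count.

before carving: 1000 voxels (10×10×10)
step 1: project along y, AND mask (60/100) → |grid| = 600
step 2: project along x, AND mask (67/100) → |grid| = 399
step 3: project along z, AND mask (71/100) → |grid| = 293

293 voxels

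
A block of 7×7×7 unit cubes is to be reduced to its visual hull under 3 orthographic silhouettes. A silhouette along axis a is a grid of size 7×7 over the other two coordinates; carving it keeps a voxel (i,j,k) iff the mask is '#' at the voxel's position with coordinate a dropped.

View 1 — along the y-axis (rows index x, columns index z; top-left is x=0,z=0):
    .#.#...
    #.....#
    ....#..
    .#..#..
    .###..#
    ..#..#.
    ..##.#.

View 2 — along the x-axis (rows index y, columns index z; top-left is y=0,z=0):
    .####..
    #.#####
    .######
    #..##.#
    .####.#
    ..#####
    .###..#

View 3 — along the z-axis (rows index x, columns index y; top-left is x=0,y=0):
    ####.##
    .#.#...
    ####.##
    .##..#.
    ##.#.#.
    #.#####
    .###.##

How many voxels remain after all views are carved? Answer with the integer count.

52 voxels

full grid |V| = 343
after view 1 [y-axis, 16 of 49 cells solid] → remaining = 112
after view 2 [x-axis, 34 of 49 cells solid] → remaining = 83
after view 3 [z-axis, 32 of 49 cells solid] → remaining = 52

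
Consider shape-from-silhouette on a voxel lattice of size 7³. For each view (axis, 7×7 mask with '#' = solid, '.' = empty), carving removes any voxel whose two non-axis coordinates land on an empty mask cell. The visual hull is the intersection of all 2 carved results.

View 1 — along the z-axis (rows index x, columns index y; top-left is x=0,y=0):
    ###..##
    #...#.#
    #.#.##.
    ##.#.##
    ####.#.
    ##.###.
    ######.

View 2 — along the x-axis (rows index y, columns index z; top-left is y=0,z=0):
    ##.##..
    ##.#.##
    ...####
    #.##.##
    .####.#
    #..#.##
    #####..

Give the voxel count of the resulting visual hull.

start: 7×7×7 = 343 voxels
  1. axis=2 (XY plane), |mask|=33  ⇒  voxels=231
  2. axis=0 (YZ plane), |mask|=32  ⇒  voxels=148

remaining voxels: 148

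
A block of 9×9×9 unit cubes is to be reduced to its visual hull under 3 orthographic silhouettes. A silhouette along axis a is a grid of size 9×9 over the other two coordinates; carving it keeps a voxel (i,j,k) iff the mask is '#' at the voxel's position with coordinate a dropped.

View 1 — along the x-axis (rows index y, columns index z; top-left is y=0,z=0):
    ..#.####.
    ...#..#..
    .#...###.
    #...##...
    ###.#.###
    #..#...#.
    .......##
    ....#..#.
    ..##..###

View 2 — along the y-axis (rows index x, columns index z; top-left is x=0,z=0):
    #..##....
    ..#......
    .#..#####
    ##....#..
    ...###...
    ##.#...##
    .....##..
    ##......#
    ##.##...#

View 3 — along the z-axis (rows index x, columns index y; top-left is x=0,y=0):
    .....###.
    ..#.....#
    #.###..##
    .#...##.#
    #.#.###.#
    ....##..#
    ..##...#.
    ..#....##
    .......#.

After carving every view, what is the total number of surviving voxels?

before carving: 729 voxels (9×9×9)
carve view 1 (along x, YZ-mask fill 33/81): 297 voxels remain
carve view 2 (along y, XZ-mask fill 31/81): 106 voxels remain
carve view 3 (along z, XY-mask fill 31/81): 49 voxels remain

|visual hull| = 49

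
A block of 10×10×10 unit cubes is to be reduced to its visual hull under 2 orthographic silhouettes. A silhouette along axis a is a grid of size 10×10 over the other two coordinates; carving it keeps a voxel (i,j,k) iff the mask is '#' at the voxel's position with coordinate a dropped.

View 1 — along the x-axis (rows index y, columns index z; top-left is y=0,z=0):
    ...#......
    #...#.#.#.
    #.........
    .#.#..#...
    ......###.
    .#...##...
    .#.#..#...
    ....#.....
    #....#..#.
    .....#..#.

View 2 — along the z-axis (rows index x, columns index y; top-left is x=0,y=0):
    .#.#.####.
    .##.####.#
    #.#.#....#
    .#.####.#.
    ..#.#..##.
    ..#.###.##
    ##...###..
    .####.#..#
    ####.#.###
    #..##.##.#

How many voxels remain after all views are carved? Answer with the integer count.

voxel count = 142

full grid |V| = 1000
  1. axis=0 (YZ plane), |mask|=24  ⇒  voxels=240
  2. axis=2 (XY plane), |mask|=58  ⇒  voxels=142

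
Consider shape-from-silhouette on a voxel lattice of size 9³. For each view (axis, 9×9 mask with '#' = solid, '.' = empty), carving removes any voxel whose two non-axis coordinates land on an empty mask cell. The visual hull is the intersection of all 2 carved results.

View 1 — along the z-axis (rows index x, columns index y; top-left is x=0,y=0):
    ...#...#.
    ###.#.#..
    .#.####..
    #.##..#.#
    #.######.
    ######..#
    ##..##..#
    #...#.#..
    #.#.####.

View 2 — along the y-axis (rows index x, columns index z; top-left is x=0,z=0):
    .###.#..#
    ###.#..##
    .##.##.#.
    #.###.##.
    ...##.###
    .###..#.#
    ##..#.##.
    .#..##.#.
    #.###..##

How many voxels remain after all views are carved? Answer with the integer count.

initial block: 9^3 = 729
carve view 1 (along z, XY-mask fill 45/81): 405 voxels remain
carve view 2 (along y, XZ-mask fill 47/81): 238 voxels remain

|visual hull| = 238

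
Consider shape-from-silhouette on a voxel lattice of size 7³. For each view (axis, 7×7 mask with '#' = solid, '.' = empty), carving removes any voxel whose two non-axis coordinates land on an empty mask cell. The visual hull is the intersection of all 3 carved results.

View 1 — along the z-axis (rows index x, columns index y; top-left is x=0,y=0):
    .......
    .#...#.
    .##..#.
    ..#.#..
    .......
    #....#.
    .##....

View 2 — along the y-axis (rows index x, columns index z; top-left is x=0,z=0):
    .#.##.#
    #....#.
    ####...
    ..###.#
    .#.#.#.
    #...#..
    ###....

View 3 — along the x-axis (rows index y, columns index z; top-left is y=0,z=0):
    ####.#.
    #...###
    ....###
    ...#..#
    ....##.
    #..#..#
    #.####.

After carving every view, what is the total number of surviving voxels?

start: 7×7×7 = 343 voxels
[1] z-view keeps 11 columns → grid now 77
[2] y-view keeps 22 columns → grid now 34
[3] x-view keeps 24 columns → grid now 12

voxel count = 12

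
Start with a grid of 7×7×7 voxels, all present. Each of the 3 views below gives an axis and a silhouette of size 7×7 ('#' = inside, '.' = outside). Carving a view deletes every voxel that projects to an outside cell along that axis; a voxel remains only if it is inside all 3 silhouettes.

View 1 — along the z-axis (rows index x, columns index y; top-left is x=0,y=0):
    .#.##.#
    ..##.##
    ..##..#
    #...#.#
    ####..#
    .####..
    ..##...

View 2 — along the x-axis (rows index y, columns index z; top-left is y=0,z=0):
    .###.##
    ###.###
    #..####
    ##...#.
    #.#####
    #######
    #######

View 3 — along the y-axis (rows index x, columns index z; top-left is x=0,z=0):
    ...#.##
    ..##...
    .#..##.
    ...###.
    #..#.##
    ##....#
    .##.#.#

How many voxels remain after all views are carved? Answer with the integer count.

full grid |V| = 343
step 1: project along z, AND mask (25/49) → |grid| = 175
step 2: project along x, AND mask (39/49) → |grid| = 131
step 3: project along y, AND mask (22/49) → |grid| = 57

|visual hull| = 57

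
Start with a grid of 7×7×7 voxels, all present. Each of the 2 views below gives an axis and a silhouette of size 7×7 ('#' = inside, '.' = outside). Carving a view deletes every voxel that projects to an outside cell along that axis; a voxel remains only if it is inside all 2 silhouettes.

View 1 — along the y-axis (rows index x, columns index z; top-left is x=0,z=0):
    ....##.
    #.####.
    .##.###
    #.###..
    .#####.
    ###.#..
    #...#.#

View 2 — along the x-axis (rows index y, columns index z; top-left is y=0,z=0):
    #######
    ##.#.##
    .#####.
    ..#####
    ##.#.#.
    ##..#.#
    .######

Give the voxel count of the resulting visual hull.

before carving: 343 voxels (7×7×7)
carve view 1 (along y, XZ-mask fill 28/49): 196 voxels remain
carve view 2 (along x, YZ-mask fill 36/49): 141 voxels remain

141 voxels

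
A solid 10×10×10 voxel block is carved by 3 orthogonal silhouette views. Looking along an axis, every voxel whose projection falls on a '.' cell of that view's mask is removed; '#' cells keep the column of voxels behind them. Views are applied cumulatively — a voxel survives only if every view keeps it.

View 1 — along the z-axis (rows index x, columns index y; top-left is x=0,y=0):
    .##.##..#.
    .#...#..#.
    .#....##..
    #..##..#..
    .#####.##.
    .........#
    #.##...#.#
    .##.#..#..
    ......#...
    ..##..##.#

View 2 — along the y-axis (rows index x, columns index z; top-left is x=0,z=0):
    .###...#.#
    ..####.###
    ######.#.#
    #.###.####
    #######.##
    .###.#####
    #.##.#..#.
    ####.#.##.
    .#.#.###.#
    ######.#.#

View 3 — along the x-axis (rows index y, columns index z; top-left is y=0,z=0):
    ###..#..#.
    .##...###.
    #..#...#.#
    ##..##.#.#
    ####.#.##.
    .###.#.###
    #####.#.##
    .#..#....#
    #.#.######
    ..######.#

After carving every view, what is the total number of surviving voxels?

|visual hull| = 154

initial block: 10^3 = 1000
  1. axis=2 (XY plane), |mask|=38  ⇒  voxels=380
  2. axis=1 (XZ plane), |mask|=71  ⇒  voxels=272
  3. axis=0 (YZ plane), |mask|=60  ⇒  voxels=154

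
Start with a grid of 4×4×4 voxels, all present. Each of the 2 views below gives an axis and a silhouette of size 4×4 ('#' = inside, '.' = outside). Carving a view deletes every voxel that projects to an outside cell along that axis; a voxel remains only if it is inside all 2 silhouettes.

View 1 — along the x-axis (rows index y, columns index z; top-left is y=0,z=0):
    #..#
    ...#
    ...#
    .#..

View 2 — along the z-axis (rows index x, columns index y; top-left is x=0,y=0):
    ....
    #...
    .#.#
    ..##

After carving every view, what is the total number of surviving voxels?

6 voxels

full grid |V| = 64
  1. axis=0 (YZ plane), |mask|=5  ⇒  voxels=20
  2. axis=2 (XY plane), |mask|=5  ⇒  voxels=6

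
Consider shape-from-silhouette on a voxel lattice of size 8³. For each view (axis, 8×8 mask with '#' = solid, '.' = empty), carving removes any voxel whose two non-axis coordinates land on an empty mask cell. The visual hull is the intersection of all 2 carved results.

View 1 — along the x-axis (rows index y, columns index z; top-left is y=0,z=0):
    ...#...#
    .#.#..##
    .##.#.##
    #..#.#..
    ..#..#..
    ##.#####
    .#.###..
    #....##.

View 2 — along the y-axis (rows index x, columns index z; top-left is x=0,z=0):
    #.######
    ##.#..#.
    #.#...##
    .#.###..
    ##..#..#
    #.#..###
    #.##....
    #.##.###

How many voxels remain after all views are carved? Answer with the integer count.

before carving: 512 voxels (8×8×8)
[1] x-view keeps 30 columns → grid now 240
[2] y-view keeps 37 columns → grid now 137

remaining voxels: 137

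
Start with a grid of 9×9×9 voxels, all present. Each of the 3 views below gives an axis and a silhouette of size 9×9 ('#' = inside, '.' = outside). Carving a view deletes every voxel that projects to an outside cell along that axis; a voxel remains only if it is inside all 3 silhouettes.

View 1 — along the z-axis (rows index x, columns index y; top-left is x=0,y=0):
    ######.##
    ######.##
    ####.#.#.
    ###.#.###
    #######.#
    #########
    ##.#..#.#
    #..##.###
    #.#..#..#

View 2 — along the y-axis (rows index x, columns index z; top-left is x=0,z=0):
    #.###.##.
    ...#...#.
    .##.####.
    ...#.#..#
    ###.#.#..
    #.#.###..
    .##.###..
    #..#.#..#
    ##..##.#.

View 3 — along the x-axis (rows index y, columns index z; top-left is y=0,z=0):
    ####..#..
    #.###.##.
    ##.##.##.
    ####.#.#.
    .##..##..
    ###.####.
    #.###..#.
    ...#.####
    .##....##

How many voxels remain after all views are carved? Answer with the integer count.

|visual hull| = 168

start: 9×9×9 = 729 voxels
[1] z-view keeps 61 columns → grid now 549
[2] y-view keeps 41 columns → grid now 275
[3] x-view keeps 48 columns → grid now 168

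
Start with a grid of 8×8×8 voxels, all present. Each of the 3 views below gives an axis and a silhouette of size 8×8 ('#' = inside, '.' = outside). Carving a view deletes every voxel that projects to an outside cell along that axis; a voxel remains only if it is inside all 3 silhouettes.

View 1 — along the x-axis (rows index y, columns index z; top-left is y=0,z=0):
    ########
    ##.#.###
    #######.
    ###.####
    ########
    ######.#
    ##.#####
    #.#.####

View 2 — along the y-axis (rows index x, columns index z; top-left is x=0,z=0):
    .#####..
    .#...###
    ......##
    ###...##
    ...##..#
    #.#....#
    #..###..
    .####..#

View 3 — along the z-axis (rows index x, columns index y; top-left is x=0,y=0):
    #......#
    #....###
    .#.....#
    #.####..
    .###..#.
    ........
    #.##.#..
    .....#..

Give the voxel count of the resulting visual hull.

full grid |V| = 512
step 1: project along x, AND mask (56/64) → |grid| = 448
step 2: project along y, AND mask (31/64) → |grid| = 215
step 3: project along z, AND mask (22/64) → |grid| = 78

remaining voxels: 78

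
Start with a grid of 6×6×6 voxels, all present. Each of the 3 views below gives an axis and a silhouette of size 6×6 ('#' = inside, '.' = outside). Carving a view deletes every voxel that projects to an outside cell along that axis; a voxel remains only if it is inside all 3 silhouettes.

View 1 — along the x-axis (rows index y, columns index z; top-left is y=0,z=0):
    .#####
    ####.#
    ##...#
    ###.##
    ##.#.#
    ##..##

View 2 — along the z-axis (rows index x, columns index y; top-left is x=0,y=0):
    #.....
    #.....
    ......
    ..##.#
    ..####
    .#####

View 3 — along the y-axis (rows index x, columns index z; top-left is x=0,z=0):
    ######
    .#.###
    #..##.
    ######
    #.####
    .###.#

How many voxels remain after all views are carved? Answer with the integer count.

|visual hull| = 47

before carving: 216 voxels (6×6×6)
after view 1 [x-axis, 26 of 36 cells solid] → remaining = 156
after view 2 [z-axis, 14 of 36 cells solid] → remaining = 59
after view 3 [y-axis, 28 of 36 cells solid] → remaining = 47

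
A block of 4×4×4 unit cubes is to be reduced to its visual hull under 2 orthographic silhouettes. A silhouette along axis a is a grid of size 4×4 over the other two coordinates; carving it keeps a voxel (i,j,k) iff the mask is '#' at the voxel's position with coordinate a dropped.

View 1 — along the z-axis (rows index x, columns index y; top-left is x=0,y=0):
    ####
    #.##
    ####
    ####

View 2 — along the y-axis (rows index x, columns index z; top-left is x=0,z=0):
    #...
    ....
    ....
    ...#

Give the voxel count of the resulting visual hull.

before carving: 64 voxels (4×4×4)
after view 1 [z-axis, 15 of 16 cells solid] → remaining = 60
after view 2 [y-axis, 2 of 16 cells solid] → remaining = 8

remaining voxels: 8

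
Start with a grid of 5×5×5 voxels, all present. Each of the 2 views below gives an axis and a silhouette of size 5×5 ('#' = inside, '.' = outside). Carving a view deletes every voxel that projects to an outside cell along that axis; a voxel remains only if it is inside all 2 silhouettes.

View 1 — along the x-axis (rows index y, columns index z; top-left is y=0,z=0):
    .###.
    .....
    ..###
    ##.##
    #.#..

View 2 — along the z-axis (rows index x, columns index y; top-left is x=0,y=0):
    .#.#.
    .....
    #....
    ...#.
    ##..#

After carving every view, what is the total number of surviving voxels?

initial block: 5^3 = 125
  1. axis=0 (YZ plane), |mask|=12  ⇒  voxels=60
  2. axis=2 (XY plane), |mask|=7  ⇒  voxels=16

voxel count = 16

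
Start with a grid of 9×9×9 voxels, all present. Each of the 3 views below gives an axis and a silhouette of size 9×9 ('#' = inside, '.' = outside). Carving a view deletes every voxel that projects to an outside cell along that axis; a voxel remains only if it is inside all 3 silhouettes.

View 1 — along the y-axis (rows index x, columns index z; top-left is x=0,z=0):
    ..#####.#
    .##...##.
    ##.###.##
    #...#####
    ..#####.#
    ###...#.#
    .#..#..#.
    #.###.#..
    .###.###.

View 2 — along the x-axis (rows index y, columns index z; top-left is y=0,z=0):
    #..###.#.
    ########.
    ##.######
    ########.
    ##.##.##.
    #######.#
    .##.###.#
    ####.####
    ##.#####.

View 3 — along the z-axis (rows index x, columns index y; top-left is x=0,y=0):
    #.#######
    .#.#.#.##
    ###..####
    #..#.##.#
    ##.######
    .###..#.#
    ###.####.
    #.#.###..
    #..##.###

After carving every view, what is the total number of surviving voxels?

start: 9×9×9 = 729 voxels
[1] y-view keeps 48 columns → grid now 432
[2] x-view keeps 64 columns → grid now 341
[3] z-view keeps 56 columns → grid now 236

remaining voxels: 236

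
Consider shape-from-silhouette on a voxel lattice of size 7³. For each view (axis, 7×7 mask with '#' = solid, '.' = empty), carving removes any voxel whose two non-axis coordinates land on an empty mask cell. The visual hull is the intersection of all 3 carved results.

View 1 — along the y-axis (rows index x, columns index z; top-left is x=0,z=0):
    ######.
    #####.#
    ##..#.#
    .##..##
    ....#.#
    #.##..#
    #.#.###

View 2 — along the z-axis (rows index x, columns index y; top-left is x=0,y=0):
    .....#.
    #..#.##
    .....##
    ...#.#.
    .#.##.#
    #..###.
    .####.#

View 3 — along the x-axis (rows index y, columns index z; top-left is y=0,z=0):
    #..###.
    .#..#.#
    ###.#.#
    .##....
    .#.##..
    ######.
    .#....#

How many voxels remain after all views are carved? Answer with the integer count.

start: 7×7×7 = 343 voxels
  1. axis=1 (XZ plane), |mask|=31  ⇒  voxels=217
  2. axis=2 (XY plane), |mask|=22  ⇒  voxels=95
  3. axis=0 (YZ plane), |mask|=25  ⇒  voxels=48

|visual hull| = 48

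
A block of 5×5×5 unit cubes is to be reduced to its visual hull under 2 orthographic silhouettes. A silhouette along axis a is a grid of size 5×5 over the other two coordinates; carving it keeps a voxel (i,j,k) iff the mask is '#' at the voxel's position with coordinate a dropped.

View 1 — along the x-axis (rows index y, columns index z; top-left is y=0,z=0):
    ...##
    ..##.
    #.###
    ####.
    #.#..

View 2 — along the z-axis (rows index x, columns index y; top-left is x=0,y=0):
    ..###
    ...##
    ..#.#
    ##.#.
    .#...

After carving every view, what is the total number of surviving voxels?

full grid |V| = 125
  1. axis=0 (YZ plane), |mask|=14  ⇒  voxels=70
  2. axis=2 (XY plane), |mask|=11  ⇒  voxels=32

|visual hull| = 32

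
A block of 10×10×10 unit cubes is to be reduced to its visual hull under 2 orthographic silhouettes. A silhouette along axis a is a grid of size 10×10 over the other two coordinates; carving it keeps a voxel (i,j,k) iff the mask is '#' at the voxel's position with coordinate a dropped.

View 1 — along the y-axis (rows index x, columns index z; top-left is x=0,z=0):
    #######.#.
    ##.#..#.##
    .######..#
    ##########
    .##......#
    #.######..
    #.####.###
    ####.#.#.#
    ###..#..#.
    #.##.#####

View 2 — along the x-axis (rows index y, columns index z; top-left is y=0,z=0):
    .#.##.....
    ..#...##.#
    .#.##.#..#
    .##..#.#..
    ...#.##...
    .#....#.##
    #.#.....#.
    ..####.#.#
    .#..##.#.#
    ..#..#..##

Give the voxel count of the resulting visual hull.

|visual hull| = 284

full grid |V| = 1000
V1 y: intersect with XZ mask (69 set) -- 690 left
V2 x: intersect with YZ mask (41 set) -- 284 left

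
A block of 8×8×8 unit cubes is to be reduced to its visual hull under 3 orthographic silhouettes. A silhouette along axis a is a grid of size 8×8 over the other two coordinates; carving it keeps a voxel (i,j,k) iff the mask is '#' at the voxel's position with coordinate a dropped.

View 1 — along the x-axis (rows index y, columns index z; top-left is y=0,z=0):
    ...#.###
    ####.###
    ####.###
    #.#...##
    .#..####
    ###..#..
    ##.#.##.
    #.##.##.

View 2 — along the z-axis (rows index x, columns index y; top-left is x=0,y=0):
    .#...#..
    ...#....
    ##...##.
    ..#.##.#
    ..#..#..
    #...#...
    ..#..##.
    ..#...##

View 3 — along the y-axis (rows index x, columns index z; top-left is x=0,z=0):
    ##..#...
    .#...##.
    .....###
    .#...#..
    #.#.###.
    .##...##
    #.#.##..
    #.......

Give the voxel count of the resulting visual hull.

remaining voxels: 44

full grid |V| = 512
V1 x: intersect with YZ mask (41 set) -- 328 left
V2 z: intersect with XY mask (21 set) -- 109 left
V3 y: intersect with XZ mask (25 set) -- 44 left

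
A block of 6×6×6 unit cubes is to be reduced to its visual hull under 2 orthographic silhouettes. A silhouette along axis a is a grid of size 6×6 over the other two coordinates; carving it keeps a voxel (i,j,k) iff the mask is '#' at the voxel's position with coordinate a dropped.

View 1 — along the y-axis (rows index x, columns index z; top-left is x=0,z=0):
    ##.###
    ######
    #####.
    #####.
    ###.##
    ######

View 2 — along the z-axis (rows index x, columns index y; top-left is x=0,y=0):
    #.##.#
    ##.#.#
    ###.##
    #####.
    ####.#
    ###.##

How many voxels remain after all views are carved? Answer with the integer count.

full grid |V| = 216
  1. axis=1 (XZ plane), |mask|=32  ⇒  voxels=192
  2. axis=2 (XY plane), |mask|=28  ⇒  voxels=149

voxel count = 149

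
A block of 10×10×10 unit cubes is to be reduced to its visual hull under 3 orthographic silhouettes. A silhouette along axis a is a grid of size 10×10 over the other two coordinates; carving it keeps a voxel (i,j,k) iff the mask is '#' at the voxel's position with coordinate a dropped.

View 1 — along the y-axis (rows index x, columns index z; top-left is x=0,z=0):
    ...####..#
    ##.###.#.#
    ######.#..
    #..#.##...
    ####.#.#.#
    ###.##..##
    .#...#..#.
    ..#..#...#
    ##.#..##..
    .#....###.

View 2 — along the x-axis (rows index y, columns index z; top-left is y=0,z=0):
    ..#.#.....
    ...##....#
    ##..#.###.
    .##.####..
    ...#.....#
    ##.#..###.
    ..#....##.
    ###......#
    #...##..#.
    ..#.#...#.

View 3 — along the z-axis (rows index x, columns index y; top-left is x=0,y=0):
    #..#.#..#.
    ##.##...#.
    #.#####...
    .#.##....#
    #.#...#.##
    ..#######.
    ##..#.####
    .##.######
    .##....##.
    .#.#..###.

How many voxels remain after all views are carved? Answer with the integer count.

remaining voxels: 101

initial block: 10^3 = 1000
V1 y: intersect with XZ mask (52 set) -- 520 left
V2 x: intersect with YZ mask (39 set) -- 192 left
V3 z: intersect with XY mask (55 set) -- 101 left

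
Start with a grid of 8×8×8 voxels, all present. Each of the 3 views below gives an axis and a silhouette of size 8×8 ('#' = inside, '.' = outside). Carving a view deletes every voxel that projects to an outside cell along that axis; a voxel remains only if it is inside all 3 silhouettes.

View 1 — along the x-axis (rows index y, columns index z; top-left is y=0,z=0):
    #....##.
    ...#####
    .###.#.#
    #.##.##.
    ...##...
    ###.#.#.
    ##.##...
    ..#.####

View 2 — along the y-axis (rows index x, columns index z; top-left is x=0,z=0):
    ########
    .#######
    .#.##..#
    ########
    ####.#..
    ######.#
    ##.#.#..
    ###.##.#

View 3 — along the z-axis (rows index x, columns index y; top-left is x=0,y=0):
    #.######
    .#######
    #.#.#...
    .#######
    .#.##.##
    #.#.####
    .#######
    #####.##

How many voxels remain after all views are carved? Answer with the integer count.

161 voxels

before carving: 512 voxels (8×8×8)
carve view 1 (along x, YZ-mask fill 34/64): 272 voxels remain
carve view 2 (along y, XZ-mask fill 49/64): 205 voxels remain
carve view 3 (along z, XY-mask fill 49/64): 161 voxels remain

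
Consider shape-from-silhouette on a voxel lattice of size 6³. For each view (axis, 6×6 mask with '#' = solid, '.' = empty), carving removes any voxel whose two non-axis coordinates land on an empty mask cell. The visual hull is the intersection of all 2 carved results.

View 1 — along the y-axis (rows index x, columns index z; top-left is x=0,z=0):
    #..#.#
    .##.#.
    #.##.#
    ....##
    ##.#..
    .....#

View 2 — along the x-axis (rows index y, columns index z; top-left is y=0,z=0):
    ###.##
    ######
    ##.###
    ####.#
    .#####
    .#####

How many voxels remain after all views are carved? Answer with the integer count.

full grid |V| = 216
V1 y: intersect with XZ mask (16 set) -- 96 left
V2 x: intersect with YZ mask (31 set) -- 83 left

83 voxels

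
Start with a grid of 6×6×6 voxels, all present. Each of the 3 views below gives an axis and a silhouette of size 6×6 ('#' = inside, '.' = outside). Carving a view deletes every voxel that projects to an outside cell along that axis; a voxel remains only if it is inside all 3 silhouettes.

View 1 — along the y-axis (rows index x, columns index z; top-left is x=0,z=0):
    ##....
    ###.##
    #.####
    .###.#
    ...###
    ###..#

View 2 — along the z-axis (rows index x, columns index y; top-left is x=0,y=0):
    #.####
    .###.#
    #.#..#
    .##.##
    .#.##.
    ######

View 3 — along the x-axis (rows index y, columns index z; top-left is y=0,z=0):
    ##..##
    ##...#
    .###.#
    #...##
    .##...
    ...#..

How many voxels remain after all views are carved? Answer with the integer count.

|visual hull| = 46

before carving: 216 voxels (6×6×6)
[1] y-view keeps 23 columns → grid now 138
[2] z-view keeps 25 columns → grid now 94
[3] x-view keeps 17 columns → grid now 46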